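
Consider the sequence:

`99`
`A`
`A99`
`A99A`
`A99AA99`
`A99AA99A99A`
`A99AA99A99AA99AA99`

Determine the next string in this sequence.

A99AA99A99AA99AA99A99AA99A99A

From term 3 onward, concatenate the last term with the second-to-last: A·99 = A99, A99·A = A99A, …
The next term joins A99AA99A99AA99AA99 and A99AA99A99A.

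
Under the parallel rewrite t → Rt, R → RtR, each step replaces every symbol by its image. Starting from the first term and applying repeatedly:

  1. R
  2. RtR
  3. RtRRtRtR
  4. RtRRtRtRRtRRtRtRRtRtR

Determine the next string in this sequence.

Rewriting the 21 symbols of RtRRtRtRRtRRtRtRRtRtR one by one yields RtR Rt RtR RtR Rt RtR Rt RtR RtR Rt RtR RtR Rt RtR Rt RtR RtR Rt RtR Rt RtR; concatenated:

RtRRtRtRRtRRtRtRRtRtRRtRRtRtRRtRRtRtRRtRtRRtRRtRtRRtRtR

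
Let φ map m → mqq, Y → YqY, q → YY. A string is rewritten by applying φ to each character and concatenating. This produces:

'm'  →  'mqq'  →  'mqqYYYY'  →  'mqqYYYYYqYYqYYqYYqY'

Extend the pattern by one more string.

Rewriting the 19 symbols of mqqYYYYYqYYqYYqYYqY one by one yields mqq YY YY YqY YqY YqY YqY YqY YY YqY YqY YY YqY YqY YY YqY YqY YY YqY; concatenated:

mqqYYYYYqYYqYYqYYqYYqYYYYqYYqYYYYqYYqYYYYqYYqYYYYqY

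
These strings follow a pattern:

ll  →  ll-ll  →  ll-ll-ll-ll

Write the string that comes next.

ll-ll-ll-ll-ll-ll-ll-ll

Each string is two copies of the previous one joined by '-'.
So the next term is two copies of ll-ll-ll-ll with '-' between the halves.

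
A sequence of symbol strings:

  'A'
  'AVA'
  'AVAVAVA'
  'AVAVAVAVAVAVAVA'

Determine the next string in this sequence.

Every step duplicates the string with 'V' between the halves.
One more doubling of AVAVAVAVAVAVAVA gives the answer.

AVAVAVAVAVAVAVAVAVAVAVAVAVAVAVA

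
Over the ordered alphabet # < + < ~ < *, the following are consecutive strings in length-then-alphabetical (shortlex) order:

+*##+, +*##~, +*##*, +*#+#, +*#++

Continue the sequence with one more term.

Treat +*#++ as a base-4 numeral over the given alphabet and add one, carrying through any trailing *'s.

+*#+~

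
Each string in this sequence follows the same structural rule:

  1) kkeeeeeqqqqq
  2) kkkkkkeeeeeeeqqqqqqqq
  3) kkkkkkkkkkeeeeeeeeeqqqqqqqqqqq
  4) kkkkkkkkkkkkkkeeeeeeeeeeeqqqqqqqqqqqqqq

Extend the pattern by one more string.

Reading off run lengths: k runs 2, 6, 10, 14; e runs 5, 7, 9, 11; q runs 5, 8, 11, 14 — each is linear in n (n = 1, 2, …).
Setting n = 5 gives 18, 13, 17 characters in each block.

kkkkkkkkkkkkkkkkkkeeeeeeeeeeeeeqqqqqqqqqqqqqqqqq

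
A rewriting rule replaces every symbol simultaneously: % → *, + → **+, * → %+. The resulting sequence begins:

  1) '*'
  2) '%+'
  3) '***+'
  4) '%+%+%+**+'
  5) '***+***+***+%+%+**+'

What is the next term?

Rewriting the 19 symbols of ***+***+***+%+%+**+ one by one yields %+ %+ %+ **+ %+ %+ %+ **+ %+ %+ %+ **+ * **+ * **+ %+ %+ **+; concatenated:

%+%+%+**+%+%+%+**+%+%+%+**+***+***+%+%+**+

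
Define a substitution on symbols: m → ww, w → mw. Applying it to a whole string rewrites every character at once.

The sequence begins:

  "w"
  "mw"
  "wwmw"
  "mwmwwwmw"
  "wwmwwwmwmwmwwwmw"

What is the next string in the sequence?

Replace each of the 16 characters of wwmwwwmwmwmwwwmw in place — mw mw ww mw mw mw ww mw ww mw ww mw mw mw ww mw — and concatenate.

mwmwwwmwmwmwwwmwwwmwwwmwmwmwwwmw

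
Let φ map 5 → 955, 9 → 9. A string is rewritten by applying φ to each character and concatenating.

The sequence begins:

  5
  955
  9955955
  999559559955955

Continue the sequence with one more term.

9999559559955955999559559955955

Replace each of the 15 characters of 999559559955955 in place — 9 9 9 955 955 9 955 955 9 9 955 955 9 955 955 — and concatenate.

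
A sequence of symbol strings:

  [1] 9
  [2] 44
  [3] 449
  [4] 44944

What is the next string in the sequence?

44944449

Each term (from the third on) is the previous term followed by the one before it: term 3 = 44·9 = 449.
So term 5 is 44944·449.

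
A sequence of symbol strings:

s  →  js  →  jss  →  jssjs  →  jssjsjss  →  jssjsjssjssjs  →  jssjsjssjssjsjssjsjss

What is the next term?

This is a Fibonacci-style word recurrence s(k) = s(k−1)·s(k−2): e.g. js·s = jss.
Continuing: jssjsjssjssjsjssjsjss · jssjsjssjssjs gives term 8.

jssjsjssjssjsjssjsjssjssjsjssjssjs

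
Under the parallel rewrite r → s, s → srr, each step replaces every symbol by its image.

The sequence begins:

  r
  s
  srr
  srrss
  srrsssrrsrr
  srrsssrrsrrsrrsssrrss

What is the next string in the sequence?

Rewriting the 21 symbols of srrsssrrsrrsrrsssrrss one by one yields srr s s srr srr srr s s srr s s srr s s srr srr srr s s srr srr; concatenated:

srrsssrrsrrsrrsssrrsssrrsssrrsrrsrrsssrrsrr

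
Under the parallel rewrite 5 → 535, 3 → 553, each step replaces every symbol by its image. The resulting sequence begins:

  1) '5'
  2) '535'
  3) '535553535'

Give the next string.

Expanding 535553535: 5→535, 3→553, 5→535, 5→535, 5→535, 3→553, 5→535, 3→553, 5→535. Concatenated: 535 553 535 535 535 553 535 553 535.

535553535535535553535553535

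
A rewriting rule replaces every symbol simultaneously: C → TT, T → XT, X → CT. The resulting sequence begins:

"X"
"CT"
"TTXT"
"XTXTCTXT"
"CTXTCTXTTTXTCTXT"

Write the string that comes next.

TTXTCTXTTTXTCTXTXTXTCTXTTTXTCTXT

φ(CTXTCTXTTTXTCTXT) expands symbol-by-symbol to TT XT CT XT TT XT CT XT XT XT CT XT TT XT CT XT; joining the 16 pieces gives the next term.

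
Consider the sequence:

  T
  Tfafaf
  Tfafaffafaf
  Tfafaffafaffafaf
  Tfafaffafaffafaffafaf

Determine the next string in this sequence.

Tfafaffafaffafaffafaffafaf

Each term is the previous one with fafaf appended.
One more step from Tfafaffafaffafaffafaf gives the answer.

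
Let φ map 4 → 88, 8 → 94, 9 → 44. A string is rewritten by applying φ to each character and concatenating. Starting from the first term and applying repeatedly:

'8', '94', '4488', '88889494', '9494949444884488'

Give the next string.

Rewriting the 16 symbols of 9494949444884488 one by one yields 44 88 44 88 44 88 44 88 88 88 94 94 88 88 94 94; concatenated:

44884488448844888888949488889494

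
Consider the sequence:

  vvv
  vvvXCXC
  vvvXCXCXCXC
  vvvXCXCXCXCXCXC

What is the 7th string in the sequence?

Each term is the previous one with XCXC appended.
From vvvXCXCXCXCXCXC, 3 further steps: vvvXCXCXCXCXCXC → vvvXCXCXCXCXCXCXCXC → vvvXCXCXCXCXCXCXCXCXCXC → (answer).

vvvXCXCXCXCXCXCXCXCXCXCXCXC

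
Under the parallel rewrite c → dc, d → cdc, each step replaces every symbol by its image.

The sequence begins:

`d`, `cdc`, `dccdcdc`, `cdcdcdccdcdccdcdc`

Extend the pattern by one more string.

dccdcdccdcdccdcdcdccdcdccdcdcdccdcdccdcdc

φ(cdcdcdccdcdccdcdc) expands symbol-by-symbol to dc cdc dc cdc dc cdc dc dc cdc dc cdc dc dc cdc dc cdc dc; joining the 17 pieces gives the next term.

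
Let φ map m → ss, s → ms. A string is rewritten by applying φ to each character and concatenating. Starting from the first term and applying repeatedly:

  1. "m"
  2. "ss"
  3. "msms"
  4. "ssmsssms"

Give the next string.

msmsssmsmsmsssms

Expanding ssmsssms: s→ms, s→ms, m→ss, s→ms, s→ms, s→ms, m→ss, s→ms. Concatenated: ms ms ss ms ms ms ss ms.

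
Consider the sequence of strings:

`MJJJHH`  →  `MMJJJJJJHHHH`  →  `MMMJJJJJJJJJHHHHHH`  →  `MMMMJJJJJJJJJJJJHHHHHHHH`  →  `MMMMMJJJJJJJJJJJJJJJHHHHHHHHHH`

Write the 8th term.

Term n consists of n M's, followed by 3n J's, followed by 2n H's (n = 1, 2, …).
At n = 8 the blocks have lengths 8, 24, 16.

MMMMMMMMJJJJJJJJJJJJJJJJJJJJJJJJHHHHHHHHHHHHHHHH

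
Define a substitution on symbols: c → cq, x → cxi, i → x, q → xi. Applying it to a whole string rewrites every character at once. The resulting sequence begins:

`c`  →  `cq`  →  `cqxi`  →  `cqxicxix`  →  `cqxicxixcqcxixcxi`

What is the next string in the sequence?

cqxicxixcqcxixcxicqxicqcxixcxicqcxix

φ(cqxicxixcqcxixcxi) expands symbol-by-symbol to cq xi cxi x cq cxi x cxi cq xi cq cxi x cxi cq cxi x; joining the 17 pieces gives the next term.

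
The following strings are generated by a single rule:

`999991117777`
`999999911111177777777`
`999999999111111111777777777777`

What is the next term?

Each string has the form 9^{2n+3} 1^{3n} 7^{4n} (n = 1, 2, …).
At n = 4 the blocks have lengths 11, 12, 16.

999999999991111111111117777777777777777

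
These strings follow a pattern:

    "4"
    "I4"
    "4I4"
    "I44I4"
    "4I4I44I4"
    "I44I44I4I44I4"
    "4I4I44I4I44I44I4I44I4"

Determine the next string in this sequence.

I44I44I4I44I44I4I44I4I44I44I4I44I4

From term 3 onward, concatenate the second-to-last term with the last: 4·I4 = 4I4, I4·4I4 = I44I4, …
So term 8 is I44I44I4I44I4·4I4I44I4I44I44I4I44I4.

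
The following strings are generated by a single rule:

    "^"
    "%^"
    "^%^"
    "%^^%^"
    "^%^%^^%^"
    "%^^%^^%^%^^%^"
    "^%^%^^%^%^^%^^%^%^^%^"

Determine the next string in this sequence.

Each term (from the third on) is the two preceding terms concatenated in order: term 3 = ^·%^ = ^%^.
The next term joins %^^%^^%^%^^%^ and ^%^%^^%^%^^%^^%^%^^%^.

%^^%^^%^%^^%^^%^%^^%^%^^%^^%^%^^%^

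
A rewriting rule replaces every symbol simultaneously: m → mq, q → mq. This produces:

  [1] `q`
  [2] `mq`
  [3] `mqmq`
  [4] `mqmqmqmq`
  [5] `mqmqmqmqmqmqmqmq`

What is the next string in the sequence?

mqmqmqmqmqmqmqmqmqmqmqmqmqmqmqmq

Applying the rule to each of the 16 symbols of mqmqmqmqmqmqmqmq gives the pieces mq mq mq mq mq mq mq mq mq mq mq mq mq mq mq mq, which concatenate to the answer.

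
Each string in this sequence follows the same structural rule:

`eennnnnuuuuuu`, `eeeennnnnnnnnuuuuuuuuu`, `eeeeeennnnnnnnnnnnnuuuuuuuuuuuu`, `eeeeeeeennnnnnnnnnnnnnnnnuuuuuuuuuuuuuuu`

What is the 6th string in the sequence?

Reading off run lengths: e runs 2, 4, 6, 8; n runs 5, 9, 13, 17; u runs 6, 9, 12, 15 — each is linear in n (n = 1, 2, …).
At n = 6 the blocks have lengths 12, 25, 21.

eeeeeeeeeeeennnnnnnnnnnnnnnnnnnnnnnnnuuuuuuuuuuuuuuuuuuuuu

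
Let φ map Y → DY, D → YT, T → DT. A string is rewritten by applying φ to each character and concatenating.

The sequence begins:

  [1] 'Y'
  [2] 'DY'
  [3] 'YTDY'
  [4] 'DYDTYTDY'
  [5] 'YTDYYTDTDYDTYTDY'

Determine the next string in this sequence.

DYDTYTDYDYDTYTDTYTDYYTDTDYDTYTDY

Replace each of the 16 characters of YTDYYTDTDYDTYTDY in place — DY DT YT DY DY DT YT DT YT DY YT DT DY DT YT DY — and concatenate.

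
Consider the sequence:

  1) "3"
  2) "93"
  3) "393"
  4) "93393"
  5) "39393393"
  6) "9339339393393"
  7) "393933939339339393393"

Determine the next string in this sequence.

From term 3 onward, concatenate the second-to-last term with the last: 3·93 = 393, 93·393 = 93393, …
The next term joins 9339339393393 and 393933939339339393393.

9339339393393393933939339339393393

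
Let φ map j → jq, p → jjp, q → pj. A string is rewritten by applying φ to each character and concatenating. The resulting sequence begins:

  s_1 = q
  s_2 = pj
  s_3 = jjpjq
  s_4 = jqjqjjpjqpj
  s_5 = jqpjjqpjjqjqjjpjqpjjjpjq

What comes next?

jqpjjjpjqjqpjjjpjqjqpjjqpjjqjqjjpjqpjjjpjqjqjqjjpjqpj

Replace each of the 24 characters of jqpjjqpjjqjqjjpjqpjjjpjq in place — jq pj jjp jq jq pj jjp jq jq pj jq pj jq jq jjp jq pj jjp jq jq jq jjp jq pj — and concatenate.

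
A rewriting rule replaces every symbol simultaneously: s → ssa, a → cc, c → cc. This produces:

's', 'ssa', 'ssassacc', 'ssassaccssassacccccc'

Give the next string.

Replace each of the 20 characters of ssassaccssassacccccc in place — ssa ssa cc ssa ssa cc cc cc ssa ssa cc ssa ssa cc cc cc cc cc cc cc — and concatenate.

ssassaccssassaccccccssassaccssassacccccccccccccc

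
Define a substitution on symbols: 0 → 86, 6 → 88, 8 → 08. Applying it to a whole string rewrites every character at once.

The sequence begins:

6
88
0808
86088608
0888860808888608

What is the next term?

Replace each of the 16 characters of 0888860808888608 in place — 86 08 08 08 08 88 86 08 86 08 08 08 08 88 86 08 — and concatenate.

86080808088886088608080808888608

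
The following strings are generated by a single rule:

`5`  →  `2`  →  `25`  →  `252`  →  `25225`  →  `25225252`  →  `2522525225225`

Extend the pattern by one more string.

Each term (from the third on) is the previous term followed by the one before it: term 3 = 2·5 = 25.
Continuing: 2522525225225 · 25225252 gives term 8.

252252522522525225252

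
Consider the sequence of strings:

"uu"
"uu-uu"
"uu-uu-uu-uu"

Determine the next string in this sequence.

Every step duplicates the string with '-' between the halves.
Doubling uu-uu-uu-uu with '-' between the halves:

uu-uu-uu-uu-uu-uu-uu-uu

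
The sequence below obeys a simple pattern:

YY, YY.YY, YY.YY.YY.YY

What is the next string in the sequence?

Every step duplicates the string with '.' between the halves.
One more doubling of YY.YY.YY.YY gives the answer.

YY.YY.YY.YY.YY.YY.YY.YY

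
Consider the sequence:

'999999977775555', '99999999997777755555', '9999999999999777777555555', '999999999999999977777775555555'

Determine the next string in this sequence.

Reading off run lengths: 9 runs 7, 10, 13, 16; 7 runs 4, 5, 6, 7; 5 runs 4, 5, 6, 7 — each is linear in n, where the shown terms are n = 2, 3, 4, 5.
At n = 6 the blocks have lengths 19, 8, 8.

99999999999999999997777777755555555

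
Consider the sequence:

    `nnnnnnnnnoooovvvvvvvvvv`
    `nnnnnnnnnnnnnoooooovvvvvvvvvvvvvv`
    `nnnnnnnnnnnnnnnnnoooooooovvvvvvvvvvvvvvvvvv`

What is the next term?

The n-th term is 4n+1 n's then 2n o's then 4n+2 v's, where the shown terms are n = 2, 3, 4.
For the next term, n = 5, so the run lengths are 21, 10, 22.

nnnnnnnnnnnnnnnnnnnnnoooooooooovvvvvvvvvvvvvvvvvvvvvv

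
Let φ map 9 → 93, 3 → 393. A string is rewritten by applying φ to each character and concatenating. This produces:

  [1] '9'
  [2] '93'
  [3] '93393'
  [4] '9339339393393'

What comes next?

9339339393393393933939339339393393

φ(9339339393393) expands symbol-by-symbol to 93 393 393 93 393 393 93 393 93 393 393 93 393; joining the 13 pieces gives the next term.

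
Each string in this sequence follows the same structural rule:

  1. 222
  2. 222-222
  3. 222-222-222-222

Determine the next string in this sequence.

s(k+1) = s(k)·-·s(k) — each term doubles the last with '-' between the halves.
So the next term is two copies of 222-222-222-222 with '-' between the halves.

222-222-222-222-222-222-222-222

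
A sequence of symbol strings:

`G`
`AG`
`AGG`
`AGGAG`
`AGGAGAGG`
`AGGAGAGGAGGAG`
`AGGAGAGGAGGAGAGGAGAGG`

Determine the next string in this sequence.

AGGAGAGGAGGAGAGGAGAGGAGGAGAGGAGGAG

Each term (from the third on) is the previous term followed by the one before it: term 3 = AG·G = AGG.
Continuing: AGGAGAGGAGGAGAGGAGAGG · AGGAGAGGAGGAG gives term 8.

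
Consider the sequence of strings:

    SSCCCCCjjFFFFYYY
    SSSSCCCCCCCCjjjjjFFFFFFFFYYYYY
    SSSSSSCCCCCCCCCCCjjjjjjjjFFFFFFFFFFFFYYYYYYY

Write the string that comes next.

SSSSSSSSCCCCCCCCCCCCCCjjjjjjjjjjjFFFFFFFFFFFFFFFFYYYYYYYYY

Term n consists of 2n S's, followed by 3n+2 C's, followed by 3n-1 j's, followed by 4n F's, followed by 2n+1 Y's (n = 1, 2, …).
For the next term, n = 4, so the run lengths are 8, 14, 11, 16, 9.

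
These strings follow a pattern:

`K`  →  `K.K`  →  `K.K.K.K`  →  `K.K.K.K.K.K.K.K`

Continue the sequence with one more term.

Each string is two copies of the previous one joined by '.'.
One more doubling of K.K.K.K.K.K.K.K gives the answer.

K.K.K.K.K.K.K.K.K.K.K.K.K.K.K.K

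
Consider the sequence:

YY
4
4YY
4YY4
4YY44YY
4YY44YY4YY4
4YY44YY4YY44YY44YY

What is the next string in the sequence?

4YY44YY4YY44YY44YY4YY44YY4YY4

From term 3 onward, concatenate the last term with the second-to-last: 4·YY = 4YY, 4YY·4 = 4YY4, …
The next term joins 4YY44YY4YY44YY44YY and 4YY44YY4YY4.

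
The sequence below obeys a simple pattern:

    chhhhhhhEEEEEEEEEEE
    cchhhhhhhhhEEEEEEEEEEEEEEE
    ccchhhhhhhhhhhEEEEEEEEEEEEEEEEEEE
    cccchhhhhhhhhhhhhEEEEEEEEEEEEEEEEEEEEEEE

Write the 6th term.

Term n consists of n-1 c's, followed by 2n+3 h's, followed by 4n+3 E's, where the shown terms are n = 2, 3, 4, 5.
For term 6, n = 7, so the run lengths are 6, 17, 31.

cccccchhhhhhhhhhhhhhhhhEEEEEEEEEEEEEEEEEEEEEEEEEEEEEEE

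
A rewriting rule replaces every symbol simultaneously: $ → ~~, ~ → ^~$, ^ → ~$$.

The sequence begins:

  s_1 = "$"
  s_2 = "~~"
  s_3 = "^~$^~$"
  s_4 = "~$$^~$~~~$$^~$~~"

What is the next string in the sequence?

Rewriting the 16 symbols of ~$$^~$~~~$$^~$~~ one by one yields ^~$ ~~ ~~ ~$$ ^~$ ~~ ^~$ ^~$ ^~$ ~~ ~~ ~$$ ^~$ ~~ ^~$ ^~$; concatenated:

^~$~~~~~$$^~$~~^~$^~$^~$~~~~~$$^~$~~^~$^~$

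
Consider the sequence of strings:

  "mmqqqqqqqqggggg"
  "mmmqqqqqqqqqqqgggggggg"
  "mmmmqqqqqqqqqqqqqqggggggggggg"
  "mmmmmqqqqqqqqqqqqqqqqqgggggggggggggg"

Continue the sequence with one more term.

mmmmmmqqqqqqqqqqqqqqqqqqqqggggggggggggggggg

Reading off run lengths: m runs 2, 3, 4, 5; q runs 8, 11, 14, 17; g runs 5, 8, 11, 14 — each is linear in n, where the shown terms are n = 2, 3, 4, 5.
For the next term, n = 6, so the run lengths are 6, 20, 17.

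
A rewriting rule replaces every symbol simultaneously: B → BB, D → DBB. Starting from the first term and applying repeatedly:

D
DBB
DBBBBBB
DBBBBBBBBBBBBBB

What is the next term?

Rewriting the 15 symbols of DBBBBBBBBBBBBBB one by one yields DBB BB BB BB BB BB BB BB BB BB BB BB BB BB BB; concatenated:

DBBBBBBBBBBBBBBBBBBBBBBBBBBBBBB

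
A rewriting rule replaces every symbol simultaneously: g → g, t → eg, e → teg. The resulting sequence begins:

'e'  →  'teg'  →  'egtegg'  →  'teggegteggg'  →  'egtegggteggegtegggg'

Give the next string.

teggegteggggegtegggteggegteggggg

φ(egtegggteggegtegggg) expands symbol-by-symbol to teg g eg teg g g g eg teg g g teg g eg teg g g g g; joining the 19 pieces gives the next term.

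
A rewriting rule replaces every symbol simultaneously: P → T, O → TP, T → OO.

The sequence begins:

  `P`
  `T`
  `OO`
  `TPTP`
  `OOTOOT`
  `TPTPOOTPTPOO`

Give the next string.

OOTOOTTPTPOOTOOTTPTP

Expanding TPTPOOTPTPOO: T→OO, P→T, T→OO, P→T, O→TP, O→TP, T→OO, P→T, T→OO, P→T, O→TP, O→TP. Concatenated: OO T OO T TP TP OO T OO T TP TP.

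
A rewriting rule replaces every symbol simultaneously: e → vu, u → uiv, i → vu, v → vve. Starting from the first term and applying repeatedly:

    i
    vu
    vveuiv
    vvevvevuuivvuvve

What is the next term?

Applying the rule to each of the 16 symbols of vvevvevuuivvuvve gives the pieces vve vve vu vve vve vu vve uiv uiv vu vve vve uiv vve vve vu, which concatenate to the answer.

vvevvevuvvevvevuvveuivuivvuvvevveuivvvevvevu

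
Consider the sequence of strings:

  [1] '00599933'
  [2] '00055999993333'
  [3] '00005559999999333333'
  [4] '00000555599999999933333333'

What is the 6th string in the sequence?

00000005555559999999999999333333333333

The n-th term is n+1 0's then n 5's then 2n+1 9's then 2n 3's (n = 1, 2, …).
Setting n = 6 gives 7, 6, 13, 12 characters in each block.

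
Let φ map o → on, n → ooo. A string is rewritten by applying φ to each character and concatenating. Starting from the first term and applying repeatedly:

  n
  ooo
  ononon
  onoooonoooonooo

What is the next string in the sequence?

onoooononononoooononononoooononon

φ(onoooonoooonooo) expands symbol-by-symbol to on ooo on on on on ooo on on on on ooo on on on; joining the 15 pieces gives the next term.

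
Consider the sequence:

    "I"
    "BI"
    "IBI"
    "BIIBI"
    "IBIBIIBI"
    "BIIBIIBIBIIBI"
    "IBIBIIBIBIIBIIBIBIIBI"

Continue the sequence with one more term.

BIIBIIBIBIIBIIBIBIIBIBIIBIIBIBIIBI

From term 3 onward, concatenate the second-to-last term with the last: I·BI = IBI, BI·IBI = BIIBI, …
Continuing: BIIBIIBIBIIBI · IBIBIIBIBIIBIIBIBIIBI gives term 8.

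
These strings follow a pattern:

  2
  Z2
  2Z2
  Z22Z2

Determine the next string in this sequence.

Each term (from the third on) is the two preceding terms concatenated in order: term 3 = 2·Z2 = 2Z2.
So term 5 is 2Z2·Z22Z2.

2Z2Z22Z2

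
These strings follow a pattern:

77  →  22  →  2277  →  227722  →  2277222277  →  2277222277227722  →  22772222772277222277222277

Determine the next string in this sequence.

227722227722772222772222772277222277227722

This is a Fibonacci-style word recurrence s(k) = s(k−1)·s(k−2): e.g. 22·77 = 2277.
The next term joins 22772222772277222277222277 and 2277222277227722.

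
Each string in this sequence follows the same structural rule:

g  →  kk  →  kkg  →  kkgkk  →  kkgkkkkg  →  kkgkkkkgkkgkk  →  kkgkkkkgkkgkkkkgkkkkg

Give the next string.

This is a Fibonacci-style word recurrence s(k) = s(k−1)·s(k−2): e.g. kk·g = kkg.
So term 8 is kkgkkkkgkkgkkkkgkkkkg·kkgkkkkgkkgkk.

kkgkkkkgkkgkkkkgkkkkgkkgkkkkgkkgkk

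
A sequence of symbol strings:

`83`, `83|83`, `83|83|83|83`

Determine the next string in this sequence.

Each string is two copies of the previous one joined by '|'.
One more doubling of 83|83|83|83 gives the answer.

83|83|83|83|83|83|83|83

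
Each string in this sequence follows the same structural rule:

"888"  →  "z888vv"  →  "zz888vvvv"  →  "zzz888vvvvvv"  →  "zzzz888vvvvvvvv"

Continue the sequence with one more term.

Each term wraps the previous one in z on the left and vv on the right.
So the next term is z·zzzz888vvvvvvvv·vv.

zzzzz888vvvvvvvvvv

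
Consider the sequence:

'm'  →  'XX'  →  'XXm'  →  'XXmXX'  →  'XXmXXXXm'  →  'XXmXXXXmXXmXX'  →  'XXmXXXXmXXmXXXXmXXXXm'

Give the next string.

XXmXXXXmXXmXXXXmXXXXmXXmXXXXmXXmXX

Each term (from the third on) is the previous term followed by the one before it: term 3 = XX·m = XXm.
Continuing: XXmXXXXmXXmXXXXmXXXXm · XXmXXXXmXXmXX gives term 8.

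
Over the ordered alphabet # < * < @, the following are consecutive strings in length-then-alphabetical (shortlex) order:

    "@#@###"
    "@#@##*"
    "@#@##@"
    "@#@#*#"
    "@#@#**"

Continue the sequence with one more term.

@#@#*@

Treat @#@#** as a base-3 numeral over the given alphabet and add one, carrying through any trailing @'s.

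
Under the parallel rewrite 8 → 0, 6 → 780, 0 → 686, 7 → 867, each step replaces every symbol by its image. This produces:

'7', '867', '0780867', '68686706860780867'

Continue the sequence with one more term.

Rewriting the 17 symbols of 68686706860780867 one by one yields 780 0 780 0 780 867 686 780 0 780 686 867 0 686 0 780 867; concatenated:

78007800780867686780078068686706860780867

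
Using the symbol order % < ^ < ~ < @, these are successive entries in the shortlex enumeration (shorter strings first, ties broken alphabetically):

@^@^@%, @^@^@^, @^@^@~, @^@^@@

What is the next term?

@^@~%%

The successor of @^@^@@ increments the rightmost position that isn't already @ and resets every position after it to %.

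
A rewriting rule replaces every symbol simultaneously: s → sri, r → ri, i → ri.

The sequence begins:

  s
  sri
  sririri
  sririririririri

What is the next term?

sririririririririririririririri

φ(sririririririri) expands symbol-by-symbol to sri ri ri ri ri ri ri ri ri ri ri ri ri ri ri; joining the 15 pieces gives the next term.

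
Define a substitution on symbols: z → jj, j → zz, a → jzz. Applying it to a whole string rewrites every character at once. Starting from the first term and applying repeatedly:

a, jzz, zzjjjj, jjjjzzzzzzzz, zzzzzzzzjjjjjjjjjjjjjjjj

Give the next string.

Applying the rule to each of the 24 symbols of zzzzzzzzjjjjjjjjjjjjjjjj gives the pieces jj jj jj jj jj jj jj jj zz zz zz zz zz zz zz zz zz zz zz zz zz zz zz zz, which concatenate to the answer.

jjjjjjjjjjjjjjjjzzzzzzzzzzzzzzzzzzzzzzzzzzzzzzzz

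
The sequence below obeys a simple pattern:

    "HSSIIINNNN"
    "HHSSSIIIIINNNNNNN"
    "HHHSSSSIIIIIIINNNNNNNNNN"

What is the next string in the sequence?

HHHHSSSSSIIIIIIIIINNNNNNNNNNNNN

Reading off run lengths: H runs 1, 2, 3; S runs 2, 3, 4; I runs 3, 5, 7; N runs 4, 7, 10 — each is linear in n (n = 1, 2, …).
For the next term, n = 4, so the run lengths are 4, 5, 9, 13.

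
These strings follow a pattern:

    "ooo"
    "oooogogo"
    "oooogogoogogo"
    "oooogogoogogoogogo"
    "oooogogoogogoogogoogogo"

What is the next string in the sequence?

Each term is the previous one with ogogo appended.
So the next term is oooogogoogogoogogoogogo·ogogo.

oooogogoogogoogogoogogoogogo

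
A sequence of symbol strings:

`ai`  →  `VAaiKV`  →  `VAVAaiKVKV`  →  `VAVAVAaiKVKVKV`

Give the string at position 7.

s(k+1) = VA·s(k)·KV, so each term gains VA as a prefix and KV as a suffix.
From VAVAVAaiKVKVKV, 3 further steps: VAVAVAaiKVKVKV → VAVAVAVAaiKVKVKVKV → VAVAVAVAVAaiKVKVKVKVKV → (answer).

VAVAVAVAVAVAaiKVKVKVKVKVKV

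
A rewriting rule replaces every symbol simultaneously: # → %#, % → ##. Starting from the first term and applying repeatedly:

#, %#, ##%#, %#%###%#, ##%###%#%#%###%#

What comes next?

Replace each of the 16 characters of ##%###%#%#%###%# in place — %# %# ## %# %# %# ## %# ## %# ## %# %# %# ## %# — and concatenate.

%#%###%#%#%###%###%###%#%#%###%#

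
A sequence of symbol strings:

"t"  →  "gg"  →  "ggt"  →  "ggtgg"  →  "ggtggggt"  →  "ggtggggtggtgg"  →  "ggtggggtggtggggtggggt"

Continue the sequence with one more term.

ggtggggtggtggggtggggtggtggggtggtgg

This is a Fibonacci-style word recurrence s(k) = s(k−1)·s(k−2): e.g. gg·t = ggt.
So term 8 is ggtggggtggtggggtggggt·ggtggggtggtgg.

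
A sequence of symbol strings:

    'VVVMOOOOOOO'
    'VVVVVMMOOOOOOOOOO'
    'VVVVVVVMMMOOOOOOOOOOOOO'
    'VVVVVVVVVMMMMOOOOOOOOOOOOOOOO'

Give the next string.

VVVVVVVVVVVMMMMMOOOOOOOOOOOOOOOOOOO

The n-th term is 2n-1 V's then n-1 M's then 3n+1 O's, where the shown terms are n = 2, 3, 4, 5.
At n = 6 the blocks have lengths 11, 5, 19.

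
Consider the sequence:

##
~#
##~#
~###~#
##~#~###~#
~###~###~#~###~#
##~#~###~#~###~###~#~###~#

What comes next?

From term 3 onward, concatenate the second-to-last term with the last: ##·~# = ##~#, ~#·##~# = ~###~#, …
Continuing: ~###~###~#~###~# · ##~#~###~#~###~###~#~###~# gives term 8.

~###~###~#~###~###~#~###~#~###~###~#~###~#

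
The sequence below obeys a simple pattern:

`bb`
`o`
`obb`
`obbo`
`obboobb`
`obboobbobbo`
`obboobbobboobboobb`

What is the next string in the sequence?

This is a Fibonacci-style word recurrence s(k) = s(k−1)·s(k−2): e.g. o·bb = obb.
So term 8 is obboobbobboobboobb·obboobbobbo.

obboobbobboobboobbobboobbobbo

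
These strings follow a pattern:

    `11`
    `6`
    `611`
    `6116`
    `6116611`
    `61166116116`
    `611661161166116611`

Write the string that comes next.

61166116116611661161166116116

This is a Fibonacci-style word recurrence s(k) = s(k−1)·s(k−2): e.g. 6·11 = 611.
The next term joins 611661161166116611 and 61166116116.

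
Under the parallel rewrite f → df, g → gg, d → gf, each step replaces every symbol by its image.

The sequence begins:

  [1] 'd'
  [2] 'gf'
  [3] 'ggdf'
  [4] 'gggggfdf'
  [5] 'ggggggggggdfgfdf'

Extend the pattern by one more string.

gggggggggggggggggggggfdfggdfgfdf

φ(ggggggggggdfgfdf) expands symbol-by-symbol to gg gg gg gg gg gg gg gg gg gg gf df gg df gf df; joining the 16 pieces gives the next term.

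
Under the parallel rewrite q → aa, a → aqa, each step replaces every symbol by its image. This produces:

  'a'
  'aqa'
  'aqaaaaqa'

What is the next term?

aqaaaaqaaqaaqaaqaaaaqa

Apply φ to aqaaaaqa symbol by symbol: a→aqa, q→aa, a→aqa, a→aqa, a→aqa, a→aqa, q→aa, a→aqa; joined: aqa aa aqa aqa aqa aqa aa aqa.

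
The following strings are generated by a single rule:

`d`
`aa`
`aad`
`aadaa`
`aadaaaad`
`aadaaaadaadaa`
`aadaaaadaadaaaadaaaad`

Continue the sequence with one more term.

aadaaaadaadaaaadaaaadaadaaaadaadaa

This is a Fibonacci-style word recurrence s(k) = s(k−1)·s(k−2): e.g. aa·d = aad.
The next term joins aadaaaadaadaaaadaaaad and aadaaaadaadaa.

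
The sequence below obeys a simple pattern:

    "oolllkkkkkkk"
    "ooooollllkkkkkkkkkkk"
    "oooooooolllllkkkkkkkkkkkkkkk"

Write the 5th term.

Each string has the form o^{3n-1} l^{n+2} k^{4n+3} (n = 1, 2, …).
At n = 5 the blocks have lengths 14, 7, 23.

oooooooooooooolllllllkkkkkkkkkkkkkkkkkkkkkkk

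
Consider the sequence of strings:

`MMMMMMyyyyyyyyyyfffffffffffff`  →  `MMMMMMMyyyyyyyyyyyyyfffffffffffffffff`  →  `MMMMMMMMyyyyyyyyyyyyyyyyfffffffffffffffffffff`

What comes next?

Each string has the form M^{n+3} y^{3n+1} f^{4n+1}, where the shown terms are n = 3, 4, 5.
For the next term, n = 6, so the run lengths are 9, 19, 25.

MMMMMMMMMyyyyyyyyyyyyyyyyyyyfffffffffffffffffffffffff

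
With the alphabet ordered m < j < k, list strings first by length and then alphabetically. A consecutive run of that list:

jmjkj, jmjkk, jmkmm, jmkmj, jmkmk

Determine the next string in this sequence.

Treat jmkmk as a base-3 numeral over the given alphabet and add one, carrying through any trailing k's.

jmkjm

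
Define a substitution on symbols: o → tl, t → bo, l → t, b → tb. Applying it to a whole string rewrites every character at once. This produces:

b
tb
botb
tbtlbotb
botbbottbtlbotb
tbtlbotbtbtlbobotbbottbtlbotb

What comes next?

botbbottbtlbotbbotbbottbtltbtlbotbtbtlbobotbbottbtlbotb

Applying the rule to each of the 29 symbols of tbtlbotbtbtlbobotbbottbtlbotb gives the pieces bo tb bo t tb tl bo tb bo tb bo t tb tl tb tl bo tb tb tl bo bo tb bo t tb tl bo tb, which concatenate to the answer.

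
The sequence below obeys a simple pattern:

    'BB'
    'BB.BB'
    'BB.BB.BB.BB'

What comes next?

Each string is two copies of the previous one joined by '.'.
Doubling BB.BB.BB.BB with '.' between the halves:

BB.BB.BB.BB.BB.BB.BB.BB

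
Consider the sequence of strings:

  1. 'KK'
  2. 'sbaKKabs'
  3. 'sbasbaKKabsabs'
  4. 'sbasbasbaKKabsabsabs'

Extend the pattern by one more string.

sbasbasbasbaKKabsabsabsabs

Each term wraps the previous one in sba on the left and abs on the right.
So the next term is sba·sbasbasbaKKabsabsabs·abs.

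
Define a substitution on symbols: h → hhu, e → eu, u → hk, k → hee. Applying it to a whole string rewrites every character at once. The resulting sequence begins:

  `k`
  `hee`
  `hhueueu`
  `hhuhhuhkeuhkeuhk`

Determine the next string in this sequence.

hhuhhuhkhhuhhuhkhhuheeeuhkhhuheeeuhkhhuhee

φ(hhuhhuhkeuhkeuhk) expands symbol-by-symbol to hhu hhu hk hhu hhu hk hhu hee eu hk hhu hee eu hk hhu hee; joining the 16 pieces gives the next term.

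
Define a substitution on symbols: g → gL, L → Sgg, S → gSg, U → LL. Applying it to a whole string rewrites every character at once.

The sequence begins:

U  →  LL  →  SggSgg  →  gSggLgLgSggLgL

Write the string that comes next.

Replace each of the 14 characters of gSggLgLgSggLgL in place — gL gSg gL gL Sgg gL Sgg gL gSg gL gL Sgg gL Sgg — and concatenate.

gLgSggLgLSgggLSgggLgSggLgLSgggLSgg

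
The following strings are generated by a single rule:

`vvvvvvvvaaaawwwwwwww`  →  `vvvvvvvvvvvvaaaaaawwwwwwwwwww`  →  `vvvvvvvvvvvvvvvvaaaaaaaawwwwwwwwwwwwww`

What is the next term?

Reading off run lengths: v runs 8, 12, 16; a runs 4, 6, 8; w runs 8, 11, 14 — each is linear in n, where the shown terms are n = 2, 3, 4.
For the next term, n = 5, so the run lengths are 20, 10, 17.

vvvvvvvvvvvvvvvvvvvvaaaaaaaaaawwwwwwwwwwwwwwwww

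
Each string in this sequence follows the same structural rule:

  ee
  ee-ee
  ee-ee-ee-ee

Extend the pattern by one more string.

s(k+1) = s(k)·-·s(k) — each term doubles the last with '-' between the halves.
Doubling ee-ee-ee-ee with '-' between the halves:

ee-ee-ee-ee-ee-ee-ee-ee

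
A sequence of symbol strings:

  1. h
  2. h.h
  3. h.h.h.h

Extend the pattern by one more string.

Every step duplicates the string with '.' between the halves.
Doubling h.h.h.h with '.' between the halves:

h.h.h.h.h.h.h.h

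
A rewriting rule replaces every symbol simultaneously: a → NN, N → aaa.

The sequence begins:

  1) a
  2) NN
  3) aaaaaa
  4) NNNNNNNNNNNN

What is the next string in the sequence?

aaaaaaaaaaaaaaaaaaaaaaaaaaaaaaaaaaaa

Rewriting each symbol of NNNNNNNNNNNN: N→aaa, N→aaa, N→aaa, N→aaa, N→aaa, N→aaa, N→aaa, N→aaa, N→aaa, N→aaa, N→aaa, N→aaa, which concatenates to aaa aaa aaa aaa aaa aaa aaa aaa aaa aaa aaa aaa.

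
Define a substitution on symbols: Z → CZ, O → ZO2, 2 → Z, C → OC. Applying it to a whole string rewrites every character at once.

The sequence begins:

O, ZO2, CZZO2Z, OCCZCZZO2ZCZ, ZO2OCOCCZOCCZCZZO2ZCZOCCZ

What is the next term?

Applying the rule to each of the 25 symbols of ZO2OCOCCZOCCZCZZO2ZCZOCCZ gives the pieces CZ ZO2 Z ZO2 OC ZO2 OC OC CZ ZO2 OC OC CZ OC CZ CZ ZO2 Z CZ OC CZ ZO2 OC OC CZ, which concatenate to the answer.

CZZO2ZZO2OCZO2OCOCCZZO2OCOCCZOCCZCZZO2ZCZOCCZZO2OCOCCZ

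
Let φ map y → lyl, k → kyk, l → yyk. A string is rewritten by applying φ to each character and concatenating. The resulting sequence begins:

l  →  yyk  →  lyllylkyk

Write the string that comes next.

Rewriting each symbol of lyllylkyk: l→yyk, y→lyl, l→yyk, l→yyk, y→lyl, l→yyk, k→kyk, y→lyl, k→kyk, which concatenates to yyk lyl yyk yyk lyl yyk kyk lyl kyk.

yyklylyykyyklylyykkyklylkyk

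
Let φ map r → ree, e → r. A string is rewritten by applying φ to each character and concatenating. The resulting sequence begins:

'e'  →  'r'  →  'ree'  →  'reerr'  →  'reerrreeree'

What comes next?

reerrreereereerrreerr

Expanding reerrreeree: r→ree, e→r, e→r, r→ree, r→ree, r→ree, e→r, e→r, r→ree, e→r, e→r. Concatenated: ree r r ree ree ree r r ree r r.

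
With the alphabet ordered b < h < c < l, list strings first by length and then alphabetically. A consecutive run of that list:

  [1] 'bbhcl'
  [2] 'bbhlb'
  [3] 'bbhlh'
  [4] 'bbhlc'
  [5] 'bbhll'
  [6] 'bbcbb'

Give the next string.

Find the rightmost character of bbcbb below l, bump it to the next letter, and reset everything to its right to b.

bbcbh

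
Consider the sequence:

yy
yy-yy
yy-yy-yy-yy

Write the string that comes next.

yy-yy-yy-yy-yy-yy-yy-yy

s(k+1) = s(k)·-·s(k) — each term doubles the last with '-' between the halves.
One more doubling of yy-yy-yy-yy gives the answer.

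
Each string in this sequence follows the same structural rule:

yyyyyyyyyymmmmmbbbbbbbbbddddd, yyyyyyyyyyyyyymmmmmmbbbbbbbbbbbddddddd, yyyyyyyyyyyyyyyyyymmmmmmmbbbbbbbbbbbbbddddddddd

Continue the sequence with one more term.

yyyyyyyyyyyyyyyyyyyyyymmmmmmmmbbbbbbbbbbbbbbbddddddddddd

The n-th term is 4n-2 y's then n+2 m's then 2n+3 b's then 2n-1 d's, where the shown terms are n = 3, 4, 5.
Setting n = 6 gives 22, 8, 15, 11 characters in each block.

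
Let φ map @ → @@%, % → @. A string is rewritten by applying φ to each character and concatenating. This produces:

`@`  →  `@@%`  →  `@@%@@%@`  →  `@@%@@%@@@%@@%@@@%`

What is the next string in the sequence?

Rewriting the 17 symbols of @@%@@%@@@%@@%@@@% one by one yields @@% @@% @ @@% @@% @ @@% @@% @@% @ @@% @@% @ @@% @@% @@% @; concatenated:

@@%@@%@@@%@@%@@@%@@%@@%@@@%@@%@@@%@@%@@%@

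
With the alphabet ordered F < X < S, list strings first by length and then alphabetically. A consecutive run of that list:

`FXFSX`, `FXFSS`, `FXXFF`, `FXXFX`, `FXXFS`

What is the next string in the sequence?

FXXXF

Treat FXXFS as a base-3 numeral over the given alphabet and add one, carrying through any trailing S's.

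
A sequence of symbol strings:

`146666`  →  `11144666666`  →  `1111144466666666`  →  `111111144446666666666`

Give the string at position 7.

Each string has the form 1^{2n-1} 4^{n} 6^{2n+2} (n = 1, 2, …).
For term 7, n = 7, so the run lengths are 13, 7, 16.

111111111111144444446666666666666666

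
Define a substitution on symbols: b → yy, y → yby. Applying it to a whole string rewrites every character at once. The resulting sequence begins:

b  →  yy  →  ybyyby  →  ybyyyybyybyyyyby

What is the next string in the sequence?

ybyyyybyybyybyybyyyybyybyyyybyybyybyybyyyyby

Applying the rule to each of the 16 symbols of ybyyyybyybyyyyby gives the pieces yby yy yby yby yby yby yy yby yby yy yby yby yby yby yy yby, which concatenate to the answer.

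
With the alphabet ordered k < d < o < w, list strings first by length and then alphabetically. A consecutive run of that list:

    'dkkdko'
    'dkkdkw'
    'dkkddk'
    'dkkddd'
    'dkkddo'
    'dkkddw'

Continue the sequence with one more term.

dkkdok

Treat dkkddw as a base-4 numeral over the given alphabet and add one, carrying through any trailing w's.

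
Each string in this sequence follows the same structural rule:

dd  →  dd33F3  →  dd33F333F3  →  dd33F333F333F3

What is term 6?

Every step adds 33F3 to the end: s(k+1) = s(k)·33F3.
From dd33F333F333F3, 2 further steps: dd33F333F333F3 → dd33F333F333F333F3 → (answer).

dd33F333F333F333F333F3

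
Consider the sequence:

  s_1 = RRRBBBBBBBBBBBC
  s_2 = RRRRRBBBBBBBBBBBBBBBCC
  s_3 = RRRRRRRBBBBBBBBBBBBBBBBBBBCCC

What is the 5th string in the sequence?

Each string has the form R^{2n-1} B^{4n+3} C^{n-1}, where the shown terms are n = 2, 3, 4.
At n = 6 the blocks have lengths 11, 27, 5.

RRRRRRRRRRRBBBBBBBBBBBBBBBBBBBBBBBBBBBCCCCC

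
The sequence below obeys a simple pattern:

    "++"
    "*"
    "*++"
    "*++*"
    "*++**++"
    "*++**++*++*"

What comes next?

From term 3 onward, concatenate the last term with the second-to-last: *·++ = *++, *++·* = *++*, …
Continuing: *++**++*++* · *++**++ gives term 7.

*++**++*++**++**++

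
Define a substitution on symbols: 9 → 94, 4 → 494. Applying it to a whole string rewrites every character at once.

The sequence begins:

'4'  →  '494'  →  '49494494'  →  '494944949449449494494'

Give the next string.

4949449494494494944949449449494494494944949449449494494

Applying the rule to each of the 21 symbols of 494944949449449494494 gives the pieces 494 94 494 94 494 494 94 494 94 494 494 94 494 494 94 494 94 494 494 94 494, which concatenate to the answer.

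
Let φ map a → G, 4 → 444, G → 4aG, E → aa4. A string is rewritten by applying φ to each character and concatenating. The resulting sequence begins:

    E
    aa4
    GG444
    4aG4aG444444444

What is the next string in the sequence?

Replace each of the 15 characters of 4aG4aG444444444 in place — 444 G 4aG 444 G 4aG 444 444 444 444 444 444 444 444 444 — and concatenate.

444G4aG444G4aG444444444444444444444444444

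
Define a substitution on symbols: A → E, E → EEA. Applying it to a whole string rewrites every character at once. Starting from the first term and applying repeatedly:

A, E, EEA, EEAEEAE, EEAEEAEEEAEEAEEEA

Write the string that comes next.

φ(EEAEEAEEEAEEAEEEA) expands symbol-by-symbol to EEA EEA E EEA EEA E EEA EEA EEA E EEA EEA E EEA EEA EEA E; joining the 17 pieces gives the next term.

EEAEEAEEEAEEAEEEAEEAEEAEEEAEEAEEEAEEAEEAE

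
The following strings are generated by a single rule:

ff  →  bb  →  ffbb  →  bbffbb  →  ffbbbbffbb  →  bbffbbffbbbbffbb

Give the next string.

Each term (from the third on) is the two preceding terms concatenated in order: term 3 = ff·bb = ffbb.
The next term joins ffbbbbffbb and bbffbbffbbbbffbb.

ffbbbbffbbbbffbbffbbbbffbb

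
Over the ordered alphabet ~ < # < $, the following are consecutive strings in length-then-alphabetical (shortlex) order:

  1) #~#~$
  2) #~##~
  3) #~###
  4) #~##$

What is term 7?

Stepping forward 3 times from #~##$: #~##$ → #~#$~ → #~#$#, then the target.

#~#$$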